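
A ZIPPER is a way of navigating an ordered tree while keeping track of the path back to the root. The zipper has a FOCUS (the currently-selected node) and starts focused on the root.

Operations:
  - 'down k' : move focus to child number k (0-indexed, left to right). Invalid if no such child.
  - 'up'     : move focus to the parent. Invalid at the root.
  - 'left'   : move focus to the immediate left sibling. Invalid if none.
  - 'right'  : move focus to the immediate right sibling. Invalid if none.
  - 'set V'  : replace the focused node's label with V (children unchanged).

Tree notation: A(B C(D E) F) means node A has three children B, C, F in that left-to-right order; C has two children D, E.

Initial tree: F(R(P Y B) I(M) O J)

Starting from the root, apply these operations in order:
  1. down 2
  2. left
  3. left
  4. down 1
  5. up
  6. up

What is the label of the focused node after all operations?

Step 1 (down 2): focus=O path=2 depth=1 children=[] left=['R', 'I'] right=['J'] parent=F
Step 2 (left): focus=I path=1 depth=1 children=['M'] left=['R'] right=['O', 'J'] parent=F
Step 3 (left): focus=R path=0 depth=1 children=['P', 'Y', 'B'] left=[] right=['I', 'O', 'J'] parent=F
Step 4 (down 1): focus=Y path=0/1 depth=2 children=[] left=['P'] right=['B'] parent=R
Step 5 (up): focus=R path=0 depth=1 children=['P', 'Y', 'B'] left=[] right=['I', 'O', 'J'] parent=F
Step 6 (up): focus=F path=root depth=0 children=['R', 'I', 'O', 'J'] (at root)

Answer: F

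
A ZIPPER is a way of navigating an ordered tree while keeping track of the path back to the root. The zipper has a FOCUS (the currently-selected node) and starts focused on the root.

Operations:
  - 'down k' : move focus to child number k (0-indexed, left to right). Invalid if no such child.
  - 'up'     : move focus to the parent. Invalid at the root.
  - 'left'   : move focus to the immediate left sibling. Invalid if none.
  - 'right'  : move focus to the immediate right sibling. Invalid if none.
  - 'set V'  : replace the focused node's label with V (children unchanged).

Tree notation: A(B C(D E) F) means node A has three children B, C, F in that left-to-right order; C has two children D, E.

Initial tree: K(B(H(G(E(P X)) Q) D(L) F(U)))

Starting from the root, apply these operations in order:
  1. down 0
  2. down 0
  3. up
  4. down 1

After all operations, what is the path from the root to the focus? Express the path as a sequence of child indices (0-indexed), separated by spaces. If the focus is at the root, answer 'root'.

Step 1 (down 0): focus=B path=0 depth=1 children=['H', 'D', 'F'] left=[] right=[] parent=K
Step 2 (down 0): focus=H path=0/0 depth=2 children=['G', 'Q'] left=[] right=['D', 'F'] parent=B
Step 3 (up): focus=B path=0 depth=1 children=['H', 'D', 'F'] left=[] right=[] parent=K
Step 4 (down 1): focus=D path=0/1 depth=2 children=['L'] left=['H'] right=['F'] parent=B

Answer: 0 1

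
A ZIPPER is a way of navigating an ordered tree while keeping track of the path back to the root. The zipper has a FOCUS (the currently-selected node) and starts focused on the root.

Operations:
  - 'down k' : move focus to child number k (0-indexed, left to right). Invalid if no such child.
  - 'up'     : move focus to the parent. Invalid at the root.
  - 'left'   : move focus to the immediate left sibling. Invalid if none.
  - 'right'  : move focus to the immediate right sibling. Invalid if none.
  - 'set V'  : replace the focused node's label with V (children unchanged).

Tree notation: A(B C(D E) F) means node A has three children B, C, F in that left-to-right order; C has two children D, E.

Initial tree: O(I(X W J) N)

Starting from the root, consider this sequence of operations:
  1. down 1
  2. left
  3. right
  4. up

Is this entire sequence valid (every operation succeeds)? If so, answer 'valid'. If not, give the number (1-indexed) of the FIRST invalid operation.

Answer: valid

Derivation:
Step 1 (down 1): focus=N path=1 depth=1 children=[] left=['I'] right=[] parent=O
Step 2 (left): focus=I path=0 depth=1 children=['X', 'W', 'J'] left=[] right=['N'] parent=O
Step 3 (right): focus=N path=1 depth=1 children=[] left=['I'] right=[] parent=O
Step 4 (up): focus=O path=root depth=0 children=['I', 'N'] (at root)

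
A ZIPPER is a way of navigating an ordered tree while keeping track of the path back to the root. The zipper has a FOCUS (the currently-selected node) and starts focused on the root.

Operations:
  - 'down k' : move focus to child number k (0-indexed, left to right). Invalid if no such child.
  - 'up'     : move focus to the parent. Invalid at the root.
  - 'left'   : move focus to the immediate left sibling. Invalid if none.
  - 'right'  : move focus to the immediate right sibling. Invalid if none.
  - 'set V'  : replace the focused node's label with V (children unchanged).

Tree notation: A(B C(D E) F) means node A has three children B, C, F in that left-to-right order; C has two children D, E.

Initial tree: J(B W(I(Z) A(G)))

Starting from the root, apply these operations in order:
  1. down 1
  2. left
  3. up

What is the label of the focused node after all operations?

Step 1 (down 1): focus=W path=1 depth=1 children=['I', 'A'] left=['B'] right=[] parent=J
Step 2 (left): focus=B path=0 depth=1 children=[] left=[] right=['W'] parent=J
Step 3 (up): focus=J path=root depth=0 children=['B', 'W'] (at root)

Answer: J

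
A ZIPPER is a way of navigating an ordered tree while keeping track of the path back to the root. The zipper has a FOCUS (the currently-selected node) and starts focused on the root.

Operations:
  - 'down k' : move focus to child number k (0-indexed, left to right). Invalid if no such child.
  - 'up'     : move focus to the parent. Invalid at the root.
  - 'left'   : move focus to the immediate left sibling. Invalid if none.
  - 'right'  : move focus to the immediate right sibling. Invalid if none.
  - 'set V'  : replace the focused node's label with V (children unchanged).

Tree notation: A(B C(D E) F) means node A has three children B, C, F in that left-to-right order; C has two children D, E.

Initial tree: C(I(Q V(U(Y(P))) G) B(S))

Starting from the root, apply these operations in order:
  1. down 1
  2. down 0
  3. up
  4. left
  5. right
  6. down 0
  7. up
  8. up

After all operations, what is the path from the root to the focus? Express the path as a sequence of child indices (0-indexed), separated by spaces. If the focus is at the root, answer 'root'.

Step 1 (down 1): focus=B path=1 depth=1 children=['S'] left=['I'] right=[] parent=C
Step 2 (down 0): focus=S path=1/0 depth=2 children=[] left=[] right=[] parent=B
Step 3 (up): focus=B path=1 depth=1 children=['S'] left=['I'] right=[] parent=C
Step 4 (left): focus=I path=0 depth=1 children=['Q', 'V', 'G'] left=[] right=['B'] parent=C
Step 5 (right): focus=B path=1 depth=1 children=['S'] left=['I'] right=[] parent=C
Step 6 (down 0): focus=S path=1/0 depth=2 children=[] left=[] right=[] parent=B
Step 7 (up): focus=B path=1 depth=1 children=['S'] left=['I'] right=[] parent=C
Step 8 (up): focus=C path=root depth=0 children=['I', 'B'] (at root)

Answer: root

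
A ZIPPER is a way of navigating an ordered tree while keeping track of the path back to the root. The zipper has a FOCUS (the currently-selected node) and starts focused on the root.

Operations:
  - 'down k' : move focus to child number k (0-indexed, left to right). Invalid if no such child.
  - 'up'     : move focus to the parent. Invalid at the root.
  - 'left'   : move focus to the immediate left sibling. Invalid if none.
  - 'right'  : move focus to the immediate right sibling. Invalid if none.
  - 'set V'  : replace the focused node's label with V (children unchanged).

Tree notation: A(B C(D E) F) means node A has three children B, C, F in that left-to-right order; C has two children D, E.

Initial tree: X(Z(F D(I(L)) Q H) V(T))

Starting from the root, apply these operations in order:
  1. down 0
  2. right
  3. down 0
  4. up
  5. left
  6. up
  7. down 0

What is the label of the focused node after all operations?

Step 1 (down 0): focus=Z path=0 depth=1 children=['F', 'D', 'Q', 'H'] left=[] right=['V'] parent=X
Step 2 (right): focus=V path=1 depth=1 children=['T'] left=['Z'] right=[] parent=X
Step 3 (down 0): focus=T path=1/0 depth=2 children=[] left=[] right=[] parent=V
Step 4 (up): focus=V path=1 depth=1 children=['T'] left=['Z'] right=[] parent=X
Step 5 (left): focus=Z path=0 depth=1 children=['F', 'D', 'Q', 'H'] left=[] right=['V'] parent=X
Step 6 (up): focus=X path=root depth=0 children=['Z', 'V'] (at root)
Step 7 (down 0): focus=Z path=0 depth=1 children=['F', 'D', 'Q', 'H'] left=[] right=['V'] parent=X

Answer: Z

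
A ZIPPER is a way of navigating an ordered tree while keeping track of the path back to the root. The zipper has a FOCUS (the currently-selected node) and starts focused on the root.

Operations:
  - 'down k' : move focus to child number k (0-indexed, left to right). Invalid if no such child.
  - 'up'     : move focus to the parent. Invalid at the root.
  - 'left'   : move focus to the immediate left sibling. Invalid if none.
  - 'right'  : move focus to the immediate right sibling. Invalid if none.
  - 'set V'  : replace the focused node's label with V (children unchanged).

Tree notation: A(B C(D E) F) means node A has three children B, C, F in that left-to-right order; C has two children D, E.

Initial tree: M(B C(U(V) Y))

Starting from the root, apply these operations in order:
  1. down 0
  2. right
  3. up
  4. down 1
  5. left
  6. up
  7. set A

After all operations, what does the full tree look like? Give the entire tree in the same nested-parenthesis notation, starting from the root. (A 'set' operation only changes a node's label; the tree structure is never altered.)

Step 1 (down 0): focus=B path=0 depth=1 children=[] left=[] right=['C'] parent=M
Step 2 (right): focus=C path=1 depth=1 children=['U', 'Y'] left=['B'] right=[] parent=M
Step 3 (up): focus=M path=root depth=0 children=['B', 'C'] (at root)
Step 4 (down 1): focus=C path=1 depth=1 children=['U', 'Y'] left=['B'] right=[] parent=M
Step 5 (left): focus=B path=0 depth=1 children=[] left=[] right=['C'] parent=M
Step 6 (up): focus=M path=root depth=0 children=['B', 'C'] (at root)
Step 7 (set A): focus=A path=root depth=0 children=['B', 'C'] (at root)

Answer: A(B C(U(V) Y))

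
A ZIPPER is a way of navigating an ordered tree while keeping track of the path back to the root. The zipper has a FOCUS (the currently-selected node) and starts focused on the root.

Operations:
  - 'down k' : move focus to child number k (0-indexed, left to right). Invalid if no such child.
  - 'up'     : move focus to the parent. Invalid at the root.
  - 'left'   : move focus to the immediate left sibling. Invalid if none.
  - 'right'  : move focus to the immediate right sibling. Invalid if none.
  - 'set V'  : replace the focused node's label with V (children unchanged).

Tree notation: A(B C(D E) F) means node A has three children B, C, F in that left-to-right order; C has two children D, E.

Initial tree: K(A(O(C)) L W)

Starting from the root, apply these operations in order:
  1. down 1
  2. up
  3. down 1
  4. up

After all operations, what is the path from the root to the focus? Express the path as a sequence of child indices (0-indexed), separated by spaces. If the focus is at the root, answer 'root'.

Answer: root

Derivation:
Step 1 (down 1): focus=L path=1 depth=1 children=[] left=['A'] right=['W'] parent=K
Step 2 (up): focus=K path=root depth=0 children=['A', 'L', 'W'] (at root)
Step 3 (down 1): focus=L path=1 depth=1 children=[] left=['A'] right=['W'] parent=K
Step 4 (up): focus=K path=root depth=0 children=['A', 'L', 'W'] (at root)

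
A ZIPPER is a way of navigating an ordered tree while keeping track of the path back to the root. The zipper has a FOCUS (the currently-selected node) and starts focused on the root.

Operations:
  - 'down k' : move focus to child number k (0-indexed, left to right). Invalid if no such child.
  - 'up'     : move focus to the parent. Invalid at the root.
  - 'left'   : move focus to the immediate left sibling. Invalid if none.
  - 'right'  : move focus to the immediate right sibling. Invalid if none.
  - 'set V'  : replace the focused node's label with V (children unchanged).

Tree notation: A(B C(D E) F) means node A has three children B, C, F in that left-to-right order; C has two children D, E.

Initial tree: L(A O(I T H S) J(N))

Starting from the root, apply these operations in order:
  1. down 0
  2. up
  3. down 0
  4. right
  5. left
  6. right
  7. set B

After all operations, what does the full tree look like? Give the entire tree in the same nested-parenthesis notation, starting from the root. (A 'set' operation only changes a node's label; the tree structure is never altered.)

Step 1 (down 0): focus=A path=0 depth=1 children=[] left=[] right=['O', 'J'] parent=L
Step 2 (up): focus=L path=root depth=0 children=['A', 'O', 'J'] (at root)
Step 3 (down 0): focus=A path=0 depth=1 children=[] left=[] right=['O', 'J'] parent=L
Step 4 (right): focus=O path=1 depth=1 children=['I', 'T', 'H', 'S'] left=['A'] right=['J'] parent=L
Step 5 (left): focus=A path=0 depth=1 children=[] left=[] right=['O', 'J'] parent=L
Step 6 (right): focus=O path=1 depth=1 children=['I', 'T', 'H', 'S'] left=['A'] right=['J'] parent=L
Step 7 (set B): focus=B path=1 depth=1 children=['I', 'T', 'H', 'S'] left=['A'] right=['J'] parent=L

Answer: L(A B(I T H S) J(N))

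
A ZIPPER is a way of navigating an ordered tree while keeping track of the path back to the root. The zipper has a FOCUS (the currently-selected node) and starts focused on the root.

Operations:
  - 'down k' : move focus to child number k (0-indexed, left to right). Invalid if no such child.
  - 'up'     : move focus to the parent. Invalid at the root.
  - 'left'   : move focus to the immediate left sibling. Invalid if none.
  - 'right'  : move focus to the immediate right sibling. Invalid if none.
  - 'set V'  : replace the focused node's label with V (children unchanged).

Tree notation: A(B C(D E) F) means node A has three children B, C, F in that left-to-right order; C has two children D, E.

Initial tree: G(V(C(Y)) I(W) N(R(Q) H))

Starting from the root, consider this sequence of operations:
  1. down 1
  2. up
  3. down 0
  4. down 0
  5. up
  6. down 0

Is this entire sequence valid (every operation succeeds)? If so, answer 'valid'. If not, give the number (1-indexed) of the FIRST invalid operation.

Answer: valid

Derivation:
Step 1 (down 1): focus=I path=1 depth=1 children=['W'] left=['V'] right=['N'] parent=G
Step 2 (up): focus=G path=root depth=0 children=['V', 'I', 'N'] (at root)
Step 3 (down 0): focus=V path=0 depth=1 children=['C'] left=[] right=['I', 'N'] parent=G
Step 4 (down 0): focus=C path=0/0 depth=2 children=['Y'] left=[] right=[] parent=V
Step 5 (up): focus=V path=0 depth=1 children=['C'] left=[] right=['I', 'N'] parent=G
Step 6 (down 0): focus=C path=0/0 depth=2 children=['Y'] left=[] right=[] parent=V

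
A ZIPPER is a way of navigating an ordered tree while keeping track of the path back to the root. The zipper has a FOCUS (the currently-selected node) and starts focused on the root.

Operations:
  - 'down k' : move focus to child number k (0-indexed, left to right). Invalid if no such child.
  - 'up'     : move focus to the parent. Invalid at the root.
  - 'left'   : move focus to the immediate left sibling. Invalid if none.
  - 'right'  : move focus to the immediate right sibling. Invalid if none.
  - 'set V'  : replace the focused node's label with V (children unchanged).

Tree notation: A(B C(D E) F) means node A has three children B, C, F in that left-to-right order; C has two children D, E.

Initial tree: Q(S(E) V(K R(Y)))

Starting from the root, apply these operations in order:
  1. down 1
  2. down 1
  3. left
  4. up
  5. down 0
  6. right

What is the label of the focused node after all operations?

Answer: R

Derivation:
Step 1 (down 1): focus=V path=1 depth=1 children=['K', 'R'] left=['S'] right=[] parent=Q
Step 2 (down 1): focus=R path=1/1 depth=2 children=['Y'] left=['K'] right=[] parent=V
Step 3 (left): focus=K path=1/0 depth=2 children=[] left=[] right=['R'] parent=V
Step 4 (up): focus=V path=1 depth=1 children=['K', 'R'] left=['S'] right=[] parent=Q
Step 5 (down 0): focus=K path=1/0 depth=2 children=[] left=[] right=['R'] parent=V
Step 6 (right): focus=R path=1/1 depth=2 children=['Y'] left=['K'] right=[] parent=V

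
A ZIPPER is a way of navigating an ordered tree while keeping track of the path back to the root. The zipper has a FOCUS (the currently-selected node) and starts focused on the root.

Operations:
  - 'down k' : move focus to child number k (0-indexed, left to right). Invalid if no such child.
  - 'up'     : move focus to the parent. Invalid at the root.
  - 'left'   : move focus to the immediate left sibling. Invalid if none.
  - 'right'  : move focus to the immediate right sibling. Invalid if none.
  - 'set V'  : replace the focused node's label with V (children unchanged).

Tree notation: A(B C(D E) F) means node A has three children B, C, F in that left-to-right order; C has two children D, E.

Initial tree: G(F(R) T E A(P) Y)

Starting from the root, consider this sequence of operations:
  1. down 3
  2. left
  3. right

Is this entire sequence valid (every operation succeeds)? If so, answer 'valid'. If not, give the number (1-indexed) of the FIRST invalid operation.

Answer: valid

Derivation:
Step 1 (down 3): focus=A path=3 depth=1 children=['P'] left=['F', 'T', 'E'] right=['Y'] parent=G
Step 2 (left): focus=E path=2 depth=1 children=[] left=['F', 'T'] right=['A', 'Y'] parent=G
Step 3 (right): focus=A path=3 depth=1 children=['P'] left=['F', 'T', 'E'] right=['Y'] parent=G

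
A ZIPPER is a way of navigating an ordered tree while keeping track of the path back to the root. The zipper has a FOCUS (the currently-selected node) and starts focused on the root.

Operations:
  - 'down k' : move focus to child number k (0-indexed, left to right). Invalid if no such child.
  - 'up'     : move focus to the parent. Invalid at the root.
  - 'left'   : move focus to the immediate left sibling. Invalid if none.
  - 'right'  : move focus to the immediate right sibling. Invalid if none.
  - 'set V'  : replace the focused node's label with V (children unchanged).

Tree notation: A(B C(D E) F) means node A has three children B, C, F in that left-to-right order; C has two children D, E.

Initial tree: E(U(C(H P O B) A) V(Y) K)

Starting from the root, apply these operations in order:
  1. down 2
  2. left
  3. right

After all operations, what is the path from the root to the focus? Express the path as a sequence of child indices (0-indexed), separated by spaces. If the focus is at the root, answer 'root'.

Answer: 2

Derivation:
Step 1 (down 2): focus=K path=2 depth=1 children=[] left=['U', 'V'] right=[] parent=E
Step 2 (left): focus=V path=1 depth=1 children=['Y'] left=['U'] right=['K'] parent=E
Step 3 (right): focus=K path=2 depth=1 children=[] left=['U', 'V'] right=[] parent=E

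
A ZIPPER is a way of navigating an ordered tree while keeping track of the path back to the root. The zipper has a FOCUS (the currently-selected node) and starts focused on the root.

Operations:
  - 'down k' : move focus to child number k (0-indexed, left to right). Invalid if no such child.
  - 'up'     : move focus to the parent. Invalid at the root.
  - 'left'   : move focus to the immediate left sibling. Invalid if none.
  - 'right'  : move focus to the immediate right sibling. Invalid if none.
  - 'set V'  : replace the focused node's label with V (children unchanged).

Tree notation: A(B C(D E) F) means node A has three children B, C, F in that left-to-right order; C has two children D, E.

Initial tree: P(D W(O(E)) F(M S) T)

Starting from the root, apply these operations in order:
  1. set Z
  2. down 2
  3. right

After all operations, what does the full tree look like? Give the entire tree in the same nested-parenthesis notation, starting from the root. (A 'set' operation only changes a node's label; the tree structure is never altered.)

Step 1 (set Z): focus=Z path=root depth=0 children=['D', 'W', 'F', 'T'] (at root)
Step 2 (down 2): focus=F path=2 depth=1 children=['M', 'S'] left=['D', 'W'] right=['T'] parent=Z
Step 3 (right): focus=T path=3 depth=1 children=[] left=['D', 'W', 'F'] right=[] parent=Z

Answer: Z(D W(O(E)) F(M S) T)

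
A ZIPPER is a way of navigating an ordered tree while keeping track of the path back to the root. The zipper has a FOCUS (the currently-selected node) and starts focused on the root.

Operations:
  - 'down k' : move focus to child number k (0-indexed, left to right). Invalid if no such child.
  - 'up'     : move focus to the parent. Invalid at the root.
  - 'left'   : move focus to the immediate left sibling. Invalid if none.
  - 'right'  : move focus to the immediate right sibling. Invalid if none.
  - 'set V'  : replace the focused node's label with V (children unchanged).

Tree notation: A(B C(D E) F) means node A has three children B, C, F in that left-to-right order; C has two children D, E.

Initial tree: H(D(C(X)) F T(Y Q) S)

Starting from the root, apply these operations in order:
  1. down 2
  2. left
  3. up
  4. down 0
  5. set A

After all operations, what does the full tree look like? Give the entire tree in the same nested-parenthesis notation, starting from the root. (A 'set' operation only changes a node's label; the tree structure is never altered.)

Answer: H(A(C(X)) F T(Y Q) S)

Derivation:
Step 1 (down 2): focus=T path=2 depth=1 children=['Y', 'Q'] left=['D', 'F'] right=['S'] parent=H
Step 2 (left): focus=F path=1 depth=1 children=[] left=['D'] right=['T', 'S'] parent=H
Step 3 (up): focus=H path=root depth=0 children=['D', 'F', 'T', 'S'] (at root)
Step 4 (down 0): focus=D path=0 depth=1 children=['C'] left=[] right=['F', 'T', 'S'] parent=H
Step 5 (set A): focus=A path=0 depth=1 children=['C'] left=[] right=['F', 'T', 'S'] parent=H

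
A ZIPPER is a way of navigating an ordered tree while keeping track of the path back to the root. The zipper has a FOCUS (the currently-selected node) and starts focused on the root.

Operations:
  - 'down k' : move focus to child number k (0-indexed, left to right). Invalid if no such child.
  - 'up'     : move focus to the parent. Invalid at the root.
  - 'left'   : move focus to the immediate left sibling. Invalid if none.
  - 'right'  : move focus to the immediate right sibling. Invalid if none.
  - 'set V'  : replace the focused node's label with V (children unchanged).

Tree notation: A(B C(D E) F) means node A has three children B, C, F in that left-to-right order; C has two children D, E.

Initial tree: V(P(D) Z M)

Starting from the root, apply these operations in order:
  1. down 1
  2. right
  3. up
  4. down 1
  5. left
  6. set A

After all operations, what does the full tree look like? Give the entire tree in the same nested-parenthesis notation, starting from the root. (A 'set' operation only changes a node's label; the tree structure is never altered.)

Step 1 (down 1): focus=Z path=1 depth=1 children=[] left=['P'] right=['M'] parent=V
Step 2 (right): focus=M path=2 depth=1 children=[] left=['P', 'Z'] right=[] parent=V
Step 3 (up): focus=V path=root depth=0 children=['P', 'Z', 'M'] (at root)
Step 4 (down 1): focus=Z path=1 depth=1 children=[] left=['P'] right=['M'] parent=V
Step 5 (left): focus=P path=0 depth=1 children=['D'] left=[] right=['Z', 'M'] parent=V
Step 6 (set A): focus=A path=0 depth=1 children=['D'] left=[] right=['Z', 'M'] parent=V

Answer: V(A(D) Z M)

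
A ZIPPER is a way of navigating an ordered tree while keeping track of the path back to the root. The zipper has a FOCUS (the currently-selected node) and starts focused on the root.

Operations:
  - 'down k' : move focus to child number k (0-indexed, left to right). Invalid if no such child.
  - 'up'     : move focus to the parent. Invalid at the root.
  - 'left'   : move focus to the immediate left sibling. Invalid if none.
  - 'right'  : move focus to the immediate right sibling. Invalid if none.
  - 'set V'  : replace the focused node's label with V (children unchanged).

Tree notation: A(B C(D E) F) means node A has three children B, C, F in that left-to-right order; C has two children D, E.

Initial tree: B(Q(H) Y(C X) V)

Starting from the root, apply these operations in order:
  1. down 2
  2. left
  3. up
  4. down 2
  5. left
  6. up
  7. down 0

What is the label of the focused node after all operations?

Step 1 (down 2): focus=V path=2 depth=1 children=[] left=['Q', 'Y'] right=[] parent=B
Step 2 (left): focus=Y path=1 depth=1 children=['C', 'X'] left=['Q'] right=['V'] parent=B
Step 3 (up): focus=B path=root depth=0 children=['Q', 'Y', 'V'] (at root)
Step 4 (down 2): focus=V path=2 depth=1 children=[] left=['Q', 'Y'] right=[] parent=B
Step 5 (left): focus=Y path=1 depth=1 children=['C', 'X'] left=['Q'] right=['V'] parent=B
Step 6 (up): focus=B path=root depth=0 children=['Q', 'Y', 'V'] (at root)
Step 7 (down 0): focus=Q path=0 depth=1 children=['H'] left=[] right=['Y', 'V'] parent=B

Answer: Q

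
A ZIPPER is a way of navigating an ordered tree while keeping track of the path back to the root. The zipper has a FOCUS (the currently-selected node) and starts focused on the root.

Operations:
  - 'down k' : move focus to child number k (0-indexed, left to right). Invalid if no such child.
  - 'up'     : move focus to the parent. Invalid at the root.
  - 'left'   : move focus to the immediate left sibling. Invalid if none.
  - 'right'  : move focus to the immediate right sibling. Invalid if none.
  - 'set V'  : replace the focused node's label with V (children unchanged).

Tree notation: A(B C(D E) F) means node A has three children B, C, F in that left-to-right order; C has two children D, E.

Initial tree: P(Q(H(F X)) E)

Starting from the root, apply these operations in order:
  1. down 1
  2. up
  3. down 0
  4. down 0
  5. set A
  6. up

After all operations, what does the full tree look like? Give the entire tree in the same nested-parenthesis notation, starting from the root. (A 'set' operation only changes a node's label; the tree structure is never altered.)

Answer: P(Q(A(F X)) E)

Derivation:
Step 1 (down 1): focus=E path=1 depth=1 children=[] left=['Q'] right=[] parent=P
Step 2 (up): focus=P path=root depth=0 children=['Q', 'E'] (at root)
Step 3 (down 0): focus=Q path=0 depth=1 children=['H'] left=[] right=['E'] parent=P
Step 4 (down 0): focus=H path=0/0 depth=2 children=['F', 'X'] left=[] right=[] parent=Q
Step 5 (set A): focus=A path=0/0 depth=2 children=['F', 'X'] left=[] right=[] parent=Q
Step 6 (up): focus=Q path=0 depth=1 children=['A'] left=[] right=['E'] parent=P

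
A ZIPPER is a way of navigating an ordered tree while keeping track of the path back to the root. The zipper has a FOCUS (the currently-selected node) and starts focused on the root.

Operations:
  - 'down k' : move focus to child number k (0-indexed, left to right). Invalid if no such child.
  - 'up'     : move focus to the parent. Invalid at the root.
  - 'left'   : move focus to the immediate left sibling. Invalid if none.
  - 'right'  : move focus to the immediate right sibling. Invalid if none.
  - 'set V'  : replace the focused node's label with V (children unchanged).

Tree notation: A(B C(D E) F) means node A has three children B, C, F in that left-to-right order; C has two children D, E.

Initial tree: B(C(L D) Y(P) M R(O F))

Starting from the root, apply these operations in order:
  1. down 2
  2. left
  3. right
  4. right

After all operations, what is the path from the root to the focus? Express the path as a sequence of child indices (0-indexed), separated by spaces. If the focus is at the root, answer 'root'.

Answer: 3

Derivation:
Step 1 (down 2): focus=M path=2 depth=1 children=[] left=['C', 'Y'] right=['R'] parent=B
Step 2 (left): focus=Y path=1 depth=1 children=['P'] left=['C'] right=['M', 'R'] parent=B
Step 3 (right): focus=M path=2 depth=1 children=[] left=['C', 'Y'] right=['R'] parent=B
Step 4 (right): focus=R path=3 depth=1 children=['O', 'F'] left=['C', 'Y', 'M'] right=[] parent=B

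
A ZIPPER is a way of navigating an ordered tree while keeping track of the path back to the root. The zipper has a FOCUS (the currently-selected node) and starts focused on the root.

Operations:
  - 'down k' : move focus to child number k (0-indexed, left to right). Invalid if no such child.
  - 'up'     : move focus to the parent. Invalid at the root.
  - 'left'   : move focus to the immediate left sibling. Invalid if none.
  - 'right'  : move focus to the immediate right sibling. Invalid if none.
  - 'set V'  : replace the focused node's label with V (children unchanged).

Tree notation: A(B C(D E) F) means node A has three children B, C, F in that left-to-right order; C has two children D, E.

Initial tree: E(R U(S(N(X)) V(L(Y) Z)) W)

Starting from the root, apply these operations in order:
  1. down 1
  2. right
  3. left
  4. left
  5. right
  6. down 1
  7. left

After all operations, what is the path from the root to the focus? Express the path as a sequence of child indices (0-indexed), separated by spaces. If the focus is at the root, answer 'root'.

Step 1 (down 1): focus=U path=1 depth=1 children=['S', 'V'] left=['R'] right=['W'] parent=E
Step 2 (right): focus=W path=2 depth=1 children=[] left=['R', 'U'] right=[] parent=E
Step 3 (left): focus=U path=1 depth=1 children=['S', 'V'] left=['R'] right=['W'] parent=E
Step 4 (left): focus=R path=0 depth=1 children=[] left=[] right=['U', 'W'] parent=E
Step 5 (right): focus=U path=1 depth=1 children=['S', 'V'] left=['R'] right=['W'] parent=E
Step 6 (down 1): focus=V path=1/1 depth=2 children=['L', 'Z'] left=['S'] right=[] parent=U
Step 7 (left): focus=S path=1/0 depth=2 children=['N'] left=[] right=['V'] parent=U

Answer: 1 0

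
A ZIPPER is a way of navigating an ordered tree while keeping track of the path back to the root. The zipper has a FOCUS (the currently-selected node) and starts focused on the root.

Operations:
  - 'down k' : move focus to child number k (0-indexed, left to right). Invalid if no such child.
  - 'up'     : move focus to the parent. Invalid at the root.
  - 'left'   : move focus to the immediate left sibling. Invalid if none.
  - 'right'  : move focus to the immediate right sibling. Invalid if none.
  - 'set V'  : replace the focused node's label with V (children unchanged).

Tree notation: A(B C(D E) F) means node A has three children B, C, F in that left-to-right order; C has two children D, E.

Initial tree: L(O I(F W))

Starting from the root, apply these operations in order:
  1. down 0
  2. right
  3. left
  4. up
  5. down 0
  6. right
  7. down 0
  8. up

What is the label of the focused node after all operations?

Step 1 (down 0): focus=O path=0 depth=1 children=[] left=[] right=['I'] parent=L
Step 2 (right): focus=I path=1 depth=1 children=['F', 'W'] left=['O'] right=[] parent=L
Step 3 (left): focus=O path=0 depth=1 children=[] left=[] right=['I'] parent=L
Step 4 (up): focus=L path=root depth=0 children=['O', 'I'] (at root)
Step 5 (down 0): focus=O path=0 depth=1 children=[] left=[] right=['I'] parent=L
Step 6 (right): focus=I path=1 depth=1 children=['F', 'W'] left=['O'] right=[] parent=L
Step 7 (down 0): focus=F path=1/0 depth=2 children=[] left=[] right=['W'] parent=I
Step 8 (up): focus=I path=1 depth=1 children=['F', 'W'] left=['O'] right=[] parent=L

Answer: I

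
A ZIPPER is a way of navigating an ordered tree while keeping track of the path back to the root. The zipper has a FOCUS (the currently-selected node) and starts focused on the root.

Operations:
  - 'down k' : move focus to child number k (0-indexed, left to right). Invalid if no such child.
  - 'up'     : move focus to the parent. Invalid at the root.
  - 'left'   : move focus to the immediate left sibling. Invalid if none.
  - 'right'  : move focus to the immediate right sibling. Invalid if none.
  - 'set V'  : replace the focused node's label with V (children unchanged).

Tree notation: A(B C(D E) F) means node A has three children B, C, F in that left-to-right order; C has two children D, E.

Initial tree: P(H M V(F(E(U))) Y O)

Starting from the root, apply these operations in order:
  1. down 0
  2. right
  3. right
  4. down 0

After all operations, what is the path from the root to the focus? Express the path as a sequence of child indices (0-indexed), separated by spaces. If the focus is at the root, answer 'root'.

Answer: 2 0

Derivation:
Step 1 (down 0): focus=H path=0 depth=1 children=[] left=[] right=['M', 'V', 'Y', 'O'] parent=P
Step 2 (right): focus=M path=1 depth=1 children=[] left=['H'] right=['V', 'Y', 'O'] parent=P
Step 3 (right): focus=V path=2 depth=1 children=['F'] left=['H', 'M'] right=['Y', 'O'] parent=P
Step 4 (down 0): focus=F path=2/0 depth=2 children=['E'] left=[] right=[] parent=V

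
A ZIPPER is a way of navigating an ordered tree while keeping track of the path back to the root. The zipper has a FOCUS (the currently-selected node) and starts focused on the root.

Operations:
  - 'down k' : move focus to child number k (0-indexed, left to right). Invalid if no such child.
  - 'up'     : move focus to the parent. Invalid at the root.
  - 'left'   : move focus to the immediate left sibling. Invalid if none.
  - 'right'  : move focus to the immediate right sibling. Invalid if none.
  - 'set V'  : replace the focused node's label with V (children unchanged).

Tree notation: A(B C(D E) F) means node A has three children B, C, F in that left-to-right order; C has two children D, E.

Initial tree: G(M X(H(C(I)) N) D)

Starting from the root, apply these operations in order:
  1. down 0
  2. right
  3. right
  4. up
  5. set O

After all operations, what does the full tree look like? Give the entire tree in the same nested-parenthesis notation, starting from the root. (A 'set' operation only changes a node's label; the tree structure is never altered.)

Step 1 (down 0): focus=M path=0 depth=1 children=[] left=[] right=['X', 'D'] parent=G
Step 2 (right): focus=X path=1 depth=1 children=['H', 'N'] left=['M'] right=['D'] parent=G
Step 3 (right): focus=D path=2 depth=1 children=[] left=['M', 'X'] right=[] parent=G
Step 4 (up): focus=G path=root depth=0 children=['M', 'X', 'D'] (at root)
Step 5 (set O): focus=O path=root depth=0 children=['M', 'X', 'D'] (at root)

Answer: O(M X(H(C(I)) N) D)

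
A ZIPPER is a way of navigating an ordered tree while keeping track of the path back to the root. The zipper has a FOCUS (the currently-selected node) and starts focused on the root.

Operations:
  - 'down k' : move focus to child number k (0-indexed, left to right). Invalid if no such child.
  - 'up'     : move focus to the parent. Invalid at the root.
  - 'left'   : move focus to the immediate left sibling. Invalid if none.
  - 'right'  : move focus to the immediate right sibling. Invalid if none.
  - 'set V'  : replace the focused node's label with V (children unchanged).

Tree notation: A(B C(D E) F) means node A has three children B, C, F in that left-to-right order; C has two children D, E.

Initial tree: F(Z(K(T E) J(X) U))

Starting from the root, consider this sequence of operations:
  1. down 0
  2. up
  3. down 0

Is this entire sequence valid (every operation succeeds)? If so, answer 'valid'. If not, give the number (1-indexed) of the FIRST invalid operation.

Step 1 (down 0): focus=Z path=0 depth=1 children=['K', 'J', 'U'] left=[] right=[] parent=F
Step 2 (up): focus=F path=root depth=0 children=['Z'] (at root)
Step 3 (down 0): focus=Z path=0 depth=1 children=['K', 'J', 'U'] left=[] right=[] parent=F

Answer: valid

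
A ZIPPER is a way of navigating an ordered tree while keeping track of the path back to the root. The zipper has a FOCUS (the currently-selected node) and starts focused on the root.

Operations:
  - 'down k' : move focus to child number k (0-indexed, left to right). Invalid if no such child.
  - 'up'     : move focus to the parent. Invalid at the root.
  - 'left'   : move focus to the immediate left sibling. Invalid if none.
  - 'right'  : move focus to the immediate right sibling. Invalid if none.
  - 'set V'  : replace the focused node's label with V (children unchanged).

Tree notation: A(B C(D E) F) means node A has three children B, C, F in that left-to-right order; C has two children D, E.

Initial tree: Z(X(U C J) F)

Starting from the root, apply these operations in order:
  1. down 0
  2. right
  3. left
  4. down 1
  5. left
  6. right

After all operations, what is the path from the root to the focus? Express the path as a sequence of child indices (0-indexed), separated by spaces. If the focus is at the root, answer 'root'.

Step 1 (down 0): focus=X path=0 depth=1 children=['U', 'C', 'J'] left=[] right=['F'] parent=Z
Step 2 (right): focus=F path=1 depth=1 children=[] left=['X'] right=[] parent=Z
Step 3 (left): focus=X path=0 depth=1 children=['U', 'C', 'J'] left=[] right=['F'] parent=Z
Step 4 (down 1): focus=C path=0/1 depth=2 children=[] left=['U'] right=['J'] parent=X
Step 5 (left): focus=U path=0/0 depth=2 children=[] left=[] right=['C', 'J'] parent=X
Step 6 (right): focus=C path=0/1 depth=2 children=[] left=['U'] right=['J'] parent=X

Answer: 0 1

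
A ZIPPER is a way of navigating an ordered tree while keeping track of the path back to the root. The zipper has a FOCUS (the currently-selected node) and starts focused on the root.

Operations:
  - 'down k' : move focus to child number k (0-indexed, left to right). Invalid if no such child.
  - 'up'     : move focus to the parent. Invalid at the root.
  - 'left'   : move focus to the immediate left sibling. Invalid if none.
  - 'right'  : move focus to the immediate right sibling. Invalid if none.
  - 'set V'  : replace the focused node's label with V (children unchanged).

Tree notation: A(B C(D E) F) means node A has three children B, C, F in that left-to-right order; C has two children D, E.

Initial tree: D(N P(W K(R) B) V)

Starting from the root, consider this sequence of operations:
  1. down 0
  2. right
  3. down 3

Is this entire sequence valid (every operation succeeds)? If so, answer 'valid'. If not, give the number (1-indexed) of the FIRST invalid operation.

Step 1 (down 0): focus=N path=0 depth=1 children=[] left=[] right=['P', 'V'] parent=D
Step 2 (right): focus=P path=1 depth=1 children=['W', 'K', 'B'] left=['N'] right=['V'] parent=D
Step 3 (down 3): INVALID

Answer: 3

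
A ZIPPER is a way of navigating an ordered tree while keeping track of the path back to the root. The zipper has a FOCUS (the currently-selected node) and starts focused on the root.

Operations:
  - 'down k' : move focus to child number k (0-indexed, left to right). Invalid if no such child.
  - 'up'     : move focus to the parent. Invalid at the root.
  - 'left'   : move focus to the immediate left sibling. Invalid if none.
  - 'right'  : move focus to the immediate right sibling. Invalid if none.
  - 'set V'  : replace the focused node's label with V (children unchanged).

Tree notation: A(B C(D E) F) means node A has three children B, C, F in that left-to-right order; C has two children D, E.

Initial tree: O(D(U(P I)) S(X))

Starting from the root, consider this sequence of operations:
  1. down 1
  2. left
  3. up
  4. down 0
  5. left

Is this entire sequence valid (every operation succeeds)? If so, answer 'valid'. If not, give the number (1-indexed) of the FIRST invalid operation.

Answer: 5

Derivation:
Step 1 (down 1): focus=S path=1 depth=1 children=['X'] left=['D'] right=[] parent=O
Step 2 (left): focus=D path=0 depth=1 children=['U'] left=[] right=['S'] parent=O
Step 3 (up): focus=O path=root depth=0 children=['D', 'S'] (at root)
Step 4 (down 0): focus=D path=0 depth=1 children=['U'] left=[] right=['S'] parent=O
Step 5 (left): INVALID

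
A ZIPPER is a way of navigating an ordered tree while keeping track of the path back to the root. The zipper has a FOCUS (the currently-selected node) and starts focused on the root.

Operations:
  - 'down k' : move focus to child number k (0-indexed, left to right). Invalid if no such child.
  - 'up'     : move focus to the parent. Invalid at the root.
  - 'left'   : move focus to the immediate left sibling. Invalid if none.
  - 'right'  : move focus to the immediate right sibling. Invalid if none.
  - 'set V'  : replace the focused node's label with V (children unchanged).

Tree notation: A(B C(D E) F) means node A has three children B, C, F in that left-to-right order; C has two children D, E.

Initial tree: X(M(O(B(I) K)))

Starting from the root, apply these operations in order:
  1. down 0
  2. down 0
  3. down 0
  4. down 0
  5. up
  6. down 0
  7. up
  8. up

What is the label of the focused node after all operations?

Step 1 (down 0): focus=M path=0 depth=1 children=['O'] left=[] right=[] parent=X
Step 2 (down 0): focus=O path=0/0 depth=2 children=['B', 'K'] left=[] right=[] parent=M
Step 3 (down 0): focus=B path=0/0/0 depth=3 children=['I'] left=[] right=['K'] parent=O
Step 4 (down 0): focus=I path=0/0/0/0 depth=4 children=[] left=[] right=[] parent=B
Step 5 (up): focus=B path=0/0/0 depth=3 children=['I'] left=[] right=['K'] parent=O
Step 6 (down 0): focus=I path=0/0/0/0 depth=4 children=[] left=[] right=[] parent=B
Step 7 (up): focus=B path=0/0/0 depth=3 children=['I'] left=[] right=['K'] parent=O
Step 8 (up): focus=O path=0/0 depth=2 children=['B', 'K'] left=[] right=[] parent=M

Answer: O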